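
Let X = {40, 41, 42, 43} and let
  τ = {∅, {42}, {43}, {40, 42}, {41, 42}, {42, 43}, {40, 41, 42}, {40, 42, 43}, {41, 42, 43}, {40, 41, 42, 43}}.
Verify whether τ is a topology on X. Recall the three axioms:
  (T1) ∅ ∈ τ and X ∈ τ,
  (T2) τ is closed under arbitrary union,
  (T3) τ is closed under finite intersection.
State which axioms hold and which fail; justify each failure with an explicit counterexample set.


τ IS a topology on X.

Axiom (T1): ∅ ∈ τ? Yes; X ∈ τ? Yes.
Axiom (T2/T3): check pairwise unions and intersections of members of τ.
All pairwise intersections and unions checked — each lies in τ. Therefore τ satisfies (T1), (T2), (T3): it IS a topology on X.


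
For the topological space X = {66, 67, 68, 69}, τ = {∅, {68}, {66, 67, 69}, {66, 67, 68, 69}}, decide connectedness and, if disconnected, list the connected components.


(X, τ) is disconnected; components = [{68}, {66, 67, 69}].

Find clopen sets (U ∈ τ with X ∖ U ∈ τ):
  U = ∅, X ∖ U = {66, 67, 68, 69} — both open, so U is clopen.
  U = {68}, X ∖ U = {66, 67, 69} — both open, so U is clopen.
  U = {66, 67, 69}, X ∖ U = {68} — both open, so U is clopen.
  U = {66, 67, 68, 69}, X ∖ U = ∅ — both open, so U is clopen.
Nontrivial clopen(s) exist: e.g. {66, 67, 69}. So (X, τ) is disconnected.
Compute connected components by grouping points that agree on all clopens:
  component: {68}
  component: {66, 67, 69}


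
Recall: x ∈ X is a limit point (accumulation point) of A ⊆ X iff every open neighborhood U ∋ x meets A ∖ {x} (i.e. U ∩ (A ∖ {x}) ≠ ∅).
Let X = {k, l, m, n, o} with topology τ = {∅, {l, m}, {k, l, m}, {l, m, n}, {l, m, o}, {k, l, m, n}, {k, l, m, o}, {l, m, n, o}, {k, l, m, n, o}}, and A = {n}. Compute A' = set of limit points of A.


A' = ∅

For each x ∈ X, list the open sets U ∈ τ with x ∈ U, then check whether U ∩ (A ∖ {x}) ≠ ∅ for every such U.
  x = k: open {k, l, m} ∋ x has {k, l, m} ∩ (A ∖ {k}) = ∅, so x is NOT a limit point.
  x = l: open {l, m} ∋ x has {l, m} ∩ (A ∖ {l}) = ∅, so x is NOT a limit point.
  x = m: open {l, m} ∋ x has {l, m} ∩ (A ∖ {m}) = ∅, so x is NOT a limit point.
  x = n: open {l, m, n} ∋ x has {l, m, n} ∩ (A ∖ {n}) = ∅, so x is NOT a limit point.
  x = o: open {l, m, o} ∋ x has {l, m, o} ∩ (A ∖ {o}) = ∅, so x is NOT a limit point.
Collecting: A' = ∅.


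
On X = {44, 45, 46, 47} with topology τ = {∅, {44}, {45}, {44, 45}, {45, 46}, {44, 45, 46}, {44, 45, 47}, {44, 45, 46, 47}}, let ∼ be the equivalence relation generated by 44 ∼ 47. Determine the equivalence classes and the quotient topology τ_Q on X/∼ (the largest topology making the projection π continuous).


X/∼ = {[44=47], [45], [46]}; |τ_Q| = 5.

Equivalence classes: [44=47], [45], [46].
Quotient map π: X → X/∼ sends 44 ↦ [44=47], 45 ↦ [45], 46 ↦ [46], 47 ↦ [44=47].
For each subset V ⊆ X/∼, compute π^{-1}(V) ⊆ X and check whether π^{-1}(V) ∈ τ. V is open in τ_Q iff π^{-1}(V) ∈ τ.
  V = {}: π^{-1}(V) = ∅ ∈ τ ✓.
  V = {[44=47]}: π^{-1}(V) = {44, 47} ∉ τ ✗.
  V = {[45]}: π^{-1}(V) = {45} ∈ τ ✓.
  V = {[44=47], [45]}: π^{-1}(V) = {44, 45, 47} ∈ τ ✓.
  V = {[46]}: π^{-1}(V) = {46} ∉ τ ✗.
  V = {[44=47], [46]}: π^{-1}(V) = {44, 46, 47} ∉ τ ✗.
  V = {[45], [46]}: π^{-1}(V) = {45, 46} ∈ τ ✓.
  V = {[44=47], [45], [46]}: π^{-1}(V) = {44, 45, 46, 47} ∈ τ ✓.
Open sets in the quotient: τ_Q = {{}, {[45]}, {[44=47], [45]}, {[45], [46]}, {[44=47], [45], [46]}} (5 elements).


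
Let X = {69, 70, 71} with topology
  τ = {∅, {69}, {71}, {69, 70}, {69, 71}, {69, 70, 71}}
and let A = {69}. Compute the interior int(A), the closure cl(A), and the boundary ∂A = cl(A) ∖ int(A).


int(A) = {69}, cl(A) = {69, 70}, ∂A = {70}.

Closed sets in (X, τ) are complements of opens:
  closed(X, τ) = {∅, {70}, {71}, {69, 70}, {70, 71}, {69, 70, 71}}.
int(A) = ⋃ {U ∈ τ : U ⊆ A}. Opens contained in A: ∅, {69}.
Taking the union of these: int(A) = {69}.
cl(A) = ⋂ {C closed : A ⊆ C}. Closed sets containing A: {69, 70}, {69, 70, 71}.
Intersecting these: cl(A) = {69, 70}.
∂A = cl(A) ∖ int(A) = {69, 70} ∖ {69} = {70}.


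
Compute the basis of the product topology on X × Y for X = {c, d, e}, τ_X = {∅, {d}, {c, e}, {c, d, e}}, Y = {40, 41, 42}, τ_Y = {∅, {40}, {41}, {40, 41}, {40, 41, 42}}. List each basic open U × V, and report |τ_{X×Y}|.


Basis B = {∅ × ∅, {d} × {40}, {d} × {41}, {c, e} × {40}, {c, e} × {41}, {d} × {40, 41}, {c, d, e} × {40}, {c, d, e} × {41}, {d} × {40, 41, 42}, {c, e} × {40, 41}, {c, e} × {40, 41, 42}, {c, d, e} × {40, 41}, {c, d, e} × {40, 41, 42}}; |τ_{X×Y}| = 25.

Enumerate products U × V with U ∈ τ_X, V ∈ τ_Y (deduplicated):
  ∅ × ∅ = {} (∅)
  {d} × {40} = {(d,40)}
  {d} × {41} = {(d,41)}
  {c, e} × {40} = {(c,40), (e,40)}
  {c, e} × {41} = {(c,41), (e,41)}
  {d} × {40, 41} = {(d,40), (d,41)}
  {c, d, e} × {40} = {(c,40), (d,40), (e,40)}
  {c, d, e} × {41} = {(c,41), (d,41), (e,41)}
  {d} × {40, 41, 42} = {(d,40), (d,41), (d,42)}
  {c, e} × {40, 41} = {(c,40), (c,41), (e,40), (e,41)}
  {c, e} × {40, 41, 42} = {(c,40), (c,41), (c,42), (e,40), (e,41), (e,42)}
  {c, d, e} × {40, 41} = {(c,40), (c,41), (d,40), (d,41), (e,40), (e,41)}
  {c, d, e} × {40, 41, 42} = {(c,40), (c,41), (c,42), (d,40), (d,41), (d,42), (e,40), (e,41), (e,42)}
These 13 distinct sets form the basis B.
Close under arbitrary unions to get τ_{X×Y}; counting gives |τ_{X×Y}| = 25.


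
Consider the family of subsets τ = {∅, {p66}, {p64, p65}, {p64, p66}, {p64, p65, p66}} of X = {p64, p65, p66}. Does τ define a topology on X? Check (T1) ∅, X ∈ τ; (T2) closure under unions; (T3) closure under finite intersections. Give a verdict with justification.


τ is NOT a topology on X.

Axiom (T1): ∅ ∈ τ? Yes; X ∈ τ? Yes.
Axiom (T2/T3): check pairwise unions and intersections of members of τ.
Counterexample for (T3): {p64, p65} ∩ {p64, p66} = {p64} ∉ τ. Therefore τ is NOT a topology.


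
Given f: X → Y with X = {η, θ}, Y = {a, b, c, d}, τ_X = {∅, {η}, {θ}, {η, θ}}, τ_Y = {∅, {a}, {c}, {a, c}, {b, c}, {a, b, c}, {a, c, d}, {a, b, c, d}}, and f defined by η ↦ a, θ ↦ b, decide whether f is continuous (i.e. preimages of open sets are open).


f IS continuous.

Compute f^{-1}(U) for each U ∈ τ_Y:
  U = ∅: f^{-1}(U) = ∅ ∈ τ_X ✓.
  U = {a}: f^{-1}(U) = {η} ∈ τ_X ✓.
  U = {c}: f^{-1}(U) = ∅ ∈ τ_X ✓.
  U = {a, c}: f^{-1}(U) = {η} ∈ τ_X ✓.
  U = {b, c}: f^{-1}(U) = {θ} ∈ τ_X ✓.
  U = {a, b, c}: f^{-1}(U) = {η, θ} ∈ τ_X ✓.
  U = {a, c, d}: f^{-1}(U) = {η} ∈ τ_X ✓.
  U = {a, b, c, d}: f^{-1}(U) = {η, θ} ∈ τ_X ✓.
Every preimage lies in τ_X, so f IS continuous.


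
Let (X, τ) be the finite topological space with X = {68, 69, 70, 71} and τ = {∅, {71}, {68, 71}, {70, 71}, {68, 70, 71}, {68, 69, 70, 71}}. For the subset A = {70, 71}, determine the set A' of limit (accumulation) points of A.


A' = {68, 69, 70}

For each x ∈ X, list the open sets U ∈ τ with x ∈ U, then check whether U ∩ (A ∖ {x}) ≠ ∅ for every such U.
  x = 68: opens ∋ x are {68, 71}, {68, 70, 71}, {68, 69, 70, 71}; each meets A ∖ {68}, so x IS a limit point.
  x = 69: opens ∋ x are {68, 69, 70, 71}; each meets A ∖ {69}, so x IS a limit point.
  x = 70: opens ∋ x are {70, 71}, {68, 70, 71}, {68, 69, 70, 71}; each meets A ∖ {70}, so x IS a limit point.
  x = 71: open {71} ∋ x has {71} ∩ (A ∖ {71}) = ∅, so x is NOT a limit point.
Collecting: A' = {68, 69, 70}.


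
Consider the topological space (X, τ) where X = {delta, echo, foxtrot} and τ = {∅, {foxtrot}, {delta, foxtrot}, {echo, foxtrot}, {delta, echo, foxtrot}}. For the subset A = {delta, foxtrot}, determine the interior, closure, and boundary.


int(A) = {delta, foxtrot}, cl(A) = {delta, echo, foxtrot}, ∂A = {echo}.

Closed sets in (X, τ) are complements of opens:
  closed(X, τ) = {∅, {delta}, {echo}, {delta, echo}, {delta, echo, foxtrot}}.
int(A) = ⋃ {U ∈ τ : U ⊆ A}. Opens contained in A: ∅, {foxtrot}, {delta, foxtrot}.
Taking the union of these: int(A) = {delta, foxtrot}.
cl(A) = ⋂ {C closed : A ⊆ C}. Closed sets containing A: {delta, echo, foxtrot}.
Intersecting these: cl(A) = {delta, echo, foxtrot}.
∂A = cl(A) ∖ int(A) = {delta, echo, foxtrot} ∖ {delta, foxtrot} = {echo}.


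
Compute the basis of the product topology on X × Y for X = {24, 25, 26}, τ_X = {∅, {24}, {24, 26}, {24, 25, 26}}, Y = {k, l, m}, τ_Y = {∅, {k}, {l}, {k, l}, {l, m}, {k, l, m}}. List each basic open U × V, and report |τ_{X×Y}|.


Basis B = {∅ × ∅, {24} × {k}, {24} × {l}, {24} × {k, l}, {24, 26} × {k}, {24} × {l, m}, {24, 26} × {l}, {24} × {k, l, m}, {24, 25, 26} × {k}, {24, 25, 26} × {l}, {24, 26} × {k, l}, {24, 26} × {l, m}, {24, 26} × {k, l, m}, {24, 25, 26} × {k, l}, {24, 25, 26} × {l, m}, {24, 25, 26} × {k, l, m}}; |τ_{X×Y}| = 40.

Enumerate products U × V with U ∈ τ_X, V ∈ τ_Y (deduplicated):
  ∅ × ∅ = {} (∅)
  {24} × {k} = {(24,k)}
  {24} × {l} = {(24,l)}
  {24} × {k, l} = {(24,k), (24,l)}
  {24, 26} × {k} = {(24,k), (26,k)}
  {24} × {l, m} = {(24,l), (24,m)}
  {24, 26} × {l} = {(24,l), (26,l)}
  {24} × {k, l, m} = {(24,k), (24,l), (24,m)}
  {24, 25, 26} × {k} = {(24,k), (25,k), (26,k)}
  {24, 25, 26} × {l} = {(24,l), (25,l), (26,l)}
  {24, 26} × {k, l} = {(24,k), (24,l), (26,k), (26,l)}
  {24, 26} × {l, m} = {(24,l), (24,m), (26,l), (26,m)}
  {24, 26} × {k, l, m} = {(24,k), (24,l), (24,m), (26,k), (26,l), (26,m)}
  {24, 25, 26} × {k, l} = {(24,k), (24,l), (25,k), (25,l), (26,k), (26,l)}
  {24, 25, 26} × {l, m} = {(24,l), (24,m), (25,l), (25,m), (26,l), (26,m)}
  {24, 25, 26} × {k, l, m} = {(24,k), (24,l), (24,m), (25,k), (25,l), (25,m), (26,k), (26,l), (26,m)}
These 16 distinct sets form the basis B.
Close under arbitrary unions to get τ_{X×Y}; counting gives |τ_{X×Y}| = 40.


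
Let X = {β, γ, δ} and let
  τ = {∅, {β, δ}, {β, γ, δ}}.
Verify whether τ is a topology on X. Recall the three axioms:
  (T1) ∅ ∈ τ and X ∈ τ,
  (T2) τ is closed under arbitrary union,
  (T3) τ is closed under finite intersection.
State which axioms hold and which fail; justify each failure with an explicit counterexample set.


τ IS a topology on X.

Axiom (T1): ∅ ∈ τ? Yes; X ∈ τ? Yes.
Axiom (T2/T3): check pairwise unions and intersections of members of τ.
All pairwise intersections and unions checked — each lies in τ. Therefore τ satisfies (T1), (T2), (T3): it IS a topology on X.


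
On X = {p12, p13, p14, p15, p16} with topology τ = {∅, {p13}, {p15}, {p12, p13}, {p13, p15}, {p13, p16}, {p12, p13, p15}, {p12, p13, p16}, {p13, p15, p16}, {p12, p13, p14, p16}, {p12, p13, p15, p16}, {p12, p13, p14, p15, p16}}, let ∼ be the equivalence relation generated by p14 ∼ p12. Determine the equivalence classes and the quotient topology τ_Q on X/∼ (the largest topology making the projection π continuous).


X/∼ = {[p12=p14], [p13], [p15], [p16]}; |τ_Q| = 8.

Equivalence classes: [p12=p14], [p13], [p15], [p16].
Quotient map π: X → X/∼ sends p12 ↦ [p12=p14], p13 ↦ [p13], p14 ↦ [p12=p14], p15 ↦ [p15], p16 ↦ [p16].
For each subset V ⊆ X/∼, compute π^{-1}(V) ⊆ X and check whether π^{-1}(V) ∈ τ. V is open in τ_Q iff π^{-1}(V) ∈ τ.
  V = {}: π^{-1}(V) = ∅ ∈ τ ✓.
  V = {[p12=p14]}: π^{-1}(V) = {p12, p14} ∉ τ ✗.
  V = {[p13]}: π^{-1}(V) = {p13} ∈ τ ✓.
  V = {[p12=p14], [p13]}: π^{-1}(V) = {p12, p13, p14} ∉ τ ✗.
  V = {[p15]}: π^{-1}(V) = {p15} ∈ τ ✓.
  V = {[p12=p14], [p15]}: π^{-1}(V) = {p12, p14, p15} ∉ τ ✗.
  V = {[p13], [p15]}: π^{-1}(V) = {p13, p15} ∈ τ ✓.
  V = {[p12=p14], [p13], [p15]}: π^{-1}(V) = {p12, p13, p14, p15} ∉ τ ✗.
  V = {[p16]}: π^{-1}(V) = {p16} ∉ τ ✗.
  V = {[p12=p14], [p16]}: π^{-1}(V) = {p12, p14, p16} ∉ τ ✗.
  V = {[p13], [p16]}: π^{-1}(V) = {p13, p16} ∈ τ ✓.
  V = {[p12=p14], [p13], [p16]}: π^{-1}(V) = {p12, p13, p14, p16} ∈ τ ✓.
  V = {[p15], [p16]}: π^{-1}(V) = {p15, p16} ∉ τ ✗.
  V = {[p12=p14], [p15], [p16]}: π^{-1}(V) = {p12, p14, p15, p16} ∉ τ ✗.
  V = {[p13], [p15], [p16]}: π^{-1}(V) = {p13, p15, p16} ∈ τ ✓.
  V = {[p12=p14], [p13], [p15], [p16]}: π^{-1}(V) = {p12, p13, p14, p15, p16} ∈ τ ✓.
Open sets in the quotient: τ_Q = {{}, {[p13]}, {[p15]}, {[p13], [p15]}, {[p13], [p16]}, {[p12=p14], [p13], [p16]}, {[p13], [p15], [p16]}, {[p12=p14], [p13], [p15], [p16]}} (8 elements).


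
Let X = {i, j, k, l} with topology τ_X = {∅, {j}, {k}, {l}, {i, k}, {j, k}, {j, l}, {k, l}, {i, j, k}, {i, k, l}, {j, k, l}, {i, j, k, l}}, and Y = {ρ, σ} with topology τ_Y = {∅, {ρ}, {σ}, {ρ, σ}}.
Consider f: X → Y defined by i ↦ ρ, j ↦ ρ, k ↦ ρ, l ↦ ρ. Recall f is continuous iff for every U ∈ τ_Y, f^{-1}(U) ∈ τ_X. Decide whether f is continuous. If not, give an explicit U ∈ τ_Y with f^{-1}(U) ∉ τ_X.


f IS continuous.

Compute f^{-1}(U) for each U ∈ τ_Y:
  U = ∅: f^{-1}(U) = ∅ ∈ τ_X ✓.
  U = {ρ}: f^{-1}(U) = {i, j, k, l} ∈ τ_X ✓.
  U = {σ}: f^{-1}(U) = ∅ ∈ τ_X ✓.
  U = {ρ, σ}: f^{-1}(U) = {i, j, k, l} ∈ τ_X ✓.
Every preimage lies in τ_X, so f IS continuous.


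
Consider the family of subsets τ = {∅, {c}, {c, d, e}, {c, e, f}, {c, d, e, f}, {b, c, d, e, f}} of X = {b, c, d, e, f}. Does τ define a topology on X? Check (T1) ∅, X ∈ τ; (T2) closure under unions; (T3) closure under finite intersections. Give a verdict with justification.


τ is NOT a topology on X.

Axiom (T1): ∅ ∈ τ? Yes; X ∈ τ? Yes.
Axiom (T2/T3): check pairwise unions and intersections of members of τ.
Counterexample for (T3): {c, d, e} ∩ {c, e, f} = {c, e} ∉ τ. Therefore τ is NOT a topology.


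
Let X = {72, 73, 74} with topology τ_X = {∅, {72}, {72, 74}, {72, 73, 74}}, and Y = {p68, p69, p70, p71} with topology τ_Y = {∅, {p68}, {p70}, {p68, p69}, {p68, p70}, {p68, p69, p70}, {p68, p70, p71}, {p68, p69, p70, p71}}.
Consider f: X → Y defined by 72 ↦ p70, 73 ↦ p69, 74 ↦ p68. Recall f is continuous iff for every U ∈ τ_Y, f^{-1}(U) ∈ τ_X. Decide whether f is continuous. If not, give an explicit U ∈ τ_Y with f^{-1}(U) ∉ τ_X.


f is NOT continuous.

Compute f^{-1}(U) for each U ∈ τ_Y:
  U = ∅: f^{-1}(U) = ∅ ∈ τ_X ✓.
  U = {p68}: f^{-1}(U) = {74} ∉ τ_X ✗.
  U = {p70}: f^{-1}(U) = {72} ∈ τ_X ✓.
  U = {p68, p69}: f^{-1}(U) = {73, 74} ∉ τ_X ✗.
  U = {p68, p70}: f^{-1}(U) = {72, 74} ∈ τ_X ✓.
  U = {p68, p69, p70}: f^{-1}(U) = {72, 73, 74} ∈ τ_X ✓.
  U = {p68, p70, p71}: f^{-1}(U) = {72, 74} ∈ τ_X ✓.
  U = {p68, p69, p70, p71}: f^{-1}(U) = {72, 73, 74} ∈ τ_X ✓.
Found U = {p68} with f^{-1}(U) = {74} not in τ_X. Therefore f is NOT continuous.


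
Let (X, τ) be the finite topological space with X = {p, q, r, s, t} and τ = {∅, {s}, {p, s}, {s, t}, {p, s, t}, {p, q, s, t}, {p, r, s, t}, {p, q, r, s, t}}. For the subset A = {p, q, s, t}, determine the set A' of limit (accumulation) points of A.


A' = {p, q, r, t}

For each x ∈ X, list the open sets U ∈ τ with x ∈ U, then check whether U ∩ (A ∖ {x}) ≠ ∅ for every such U.
  x = p: opens ∋ x are {p, s}, {p, s, t}, {p, q, s, t}, {p, r, s, t}, {p, q, r, s, t}; each meets A ∖ {p}, so x IS a limit point.
  x = q: opens ∋ x are {p, q, s, t}, {p, q, r, s, t}; each meets A ∖ {q}, so x IS a limit point.
  x = r: opens ∋ x are {p, r, s, t}, {p, q, r, s, t}; each meets A ∖ {r}, so x IS a limit point.
  x = s: open {s} ∋ x has {s} ∩ (A ∖ {s}) = ∅, so x is NOT a limit point.
  x = t: opens ∋ x are {s, t}, {p, s, t}, {p, q, s, t}, {p, r, s, t}, {p, q, r, s, t}; each meets A ∖ {t}, so x IS a limit point.
Collecting: A' = {p, q, r, t}.


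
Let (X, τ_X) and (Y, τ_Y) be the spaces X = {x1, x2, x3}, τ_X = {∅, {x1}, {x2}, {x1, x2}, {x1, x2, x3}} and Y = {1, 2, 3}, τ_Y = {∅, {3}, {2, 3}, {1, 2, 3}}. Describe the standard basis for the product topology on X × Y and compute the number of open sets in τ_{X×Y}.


Basis B = {∅ × ∅, {x1} × {3}, {x2} × {3}, {x1} × {2, 3}, {x1, x2} × {3}, {x2} × {2, 3}, {x1} × {1, 2, 3}, {x1, x2, x3} × {3}, {x2} × {1, 2, 3}, {x1, x2} × {2, 3}, {x1, x2} × {1, 2, 3}, {x1, x2, x3} × {2, 3}, {x1, x2, x3} × {1, 2, 3}}; |τ_{X×Y}| = 30.

Enumerate products U × V with U ∈ τ_X, V ∈ τ_Y (deduplicated):
  ∅ × ∅ = {} (∅)
  {x1} × {3} = {(x1,3)}
  {x2} × {3} = {(x2,3)}
  {x1} × {2, 3} = {(x1,2), (x1,3)}
  {x1, x2} × {3} = {(x1,3), (x2,3)}
  {x2} × {2, 3} = {(x2,2), (x2,3)}
  {x1} × {1, 2, 3} = {(x1,1), (x1,2), (x1,3)}
  {x1, x2, x3} × {3} = {(x1,3), (x2,3), (x3,3)}
  {x2} × {1, 2, 3} = {(x2,1), (x2,2), (x2,3)}
  {x1, x2} × {2, 3} = {(x1,2), (x1,3), (x2,2), (x2,3)}
  {x1, x2} × {1, 2, 3} = {(x1,1), (x1,2), (x1,3), (x2,1), (x2,2), (x2,3)}
  {x1, x2, x3} × {2, 3} = {(x1,2), (x1,3), (x2,2), (x2,3), (x3,2), (x3,3)}
  {x1, x2, x3} × {1, 2, 3} = {(x1,1), (x1,2), (x1,3), (x2,1), (x2,2), (x2,3), (x3,1), (x3,2), (x3,3)}
These 13 distinct sets form the basis B.
Close under arbitrary unions to get τ_{X×Y}; counting gives |τ_{X×Y}| = 30.


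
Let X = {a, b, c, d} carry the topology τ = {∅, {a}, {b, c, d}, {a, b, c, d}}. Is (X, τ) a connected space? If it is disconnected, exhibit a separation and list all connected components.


(X, τ) is disconnected; components = [{a}, {b, c, d}].

Find clopen sets (U ∈ τ with X ∖ U ∈ τ):
  U = ∅, X ∖ U = {a, b, c, d} — both open, so U is clopen.
  U = {a}, X ∖ U = {b, c, d} — both open, so U is clopen.
  U = {b, c, d}, X ∖ U = {a} — both open, so U is clopen.
  U = {a, b, c, d}, X ∖ U = ∅ — both open, so U is clopen.
Nontrivial clopen(s) exist: e.g. {b, c, d}. So (X, τ) is disconnected.
Compute connected components by grouping points that agree on all clopens:
  component: {a}
  component: {b, c, d}


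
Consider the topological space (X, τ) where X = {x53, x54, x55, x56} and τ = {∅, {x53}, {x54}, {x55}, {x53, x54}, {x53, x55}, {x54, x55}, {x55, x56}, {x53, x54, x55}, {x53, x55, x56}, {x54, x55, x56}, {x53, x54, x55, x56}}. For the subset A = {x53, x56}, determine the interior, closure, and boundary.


int(A) = {x53}, cl(A) = {x53, x56}, ∂A = {x56}.

Closed sets in (X, τ) are complements of opens:
  closed(X, τ) = {∅, {x53}, {x54}, {x56}, {x53, x54}, {x53, x56}, {x54, x56}, {x55, x56}, {x53, x54, x56}, {x53, x55, x56}, {x54, x55, x56}, {x53, x54, x55, x56}}.
int(A) = ⋃ {U ∈ τ : U ⊆ A}. Opens contained in A: ∅, {x53}.
Taking the union of these: int(A) = {x53}.
cl(A) = ⋂ {C closed : A ⊆ C}. Closed sets containing A: {x53, x56}, {x53, x54, x56}, {x53, x55, x56}, {x53, x54, x55, x56}.
Intersecting these: cl(A) = {x53, x56}.
∂A = cl(A) ∖ int(A) = {x53, x56} ∖ {x53} = {x56}.


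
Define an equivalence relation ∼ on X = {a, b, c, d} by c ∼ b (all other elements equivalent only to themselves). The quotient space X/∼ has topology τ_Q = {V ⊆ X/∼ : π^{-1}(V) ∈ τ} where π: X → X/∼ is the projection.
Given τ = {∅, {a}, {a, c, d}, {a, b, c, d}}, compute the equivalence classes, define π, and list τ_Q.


X/∼ = {[a], [b=c], [d]}; |τ_Q| = 3.

Equivalence classes: [a], [b=c], [d].
Quotient map π: X → X/∼ sends a ↦ [a], b ↦ [b=c], c ↦ [b=c], d ↦ [d].
For each subset V ⊆ X/∼, compute π^{-1}(V) ⊆ X and check whether π^{-1}(V) ∈ τ. V is open in τ_Q iff π^{-1}(V) ∈ τ.
  V = {}: π^{-1}(V) = ∅ ∈ τ ✓.
  V = {[a]}: π^{-1}(V) = {a} ∈ τ ✓.
  V = {[b=c]}: π^{-1}(V) = {b, c} ∉ τ ✗.
  V = {[a], [b=c]}: π^{-1}(V) = {a, b, c} ∉ τ ✗.
  V = {[d]}: π^{-1}(V) = {d} ∉ τ ✗.
  V = {[a], [d]}: π^{-1}(V) = {a, d} ∉ τ ✗.
  V = {[b=c], [d]}: π^{-1}(V) = {b, c, d} ∉ τ ✗.
  V = {[a], [b=c], [d]}: π^{-1}(V) = {a, b, c, d} ∈ τ ✓.
Open sets in the quotient: τ_Q = {{}, {[a]}, {[a], [b=c], [d]}} (3 elements).


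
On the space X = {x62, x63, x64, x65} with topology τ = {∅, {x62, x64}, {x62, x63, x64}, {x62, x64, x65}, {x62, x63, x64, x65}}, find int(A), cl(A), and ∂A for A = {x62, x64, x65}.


int(A) = {x62, x64, x65}, cl(A) = {x62, x63, x64, x65}, ∂A = {x63}.

Closed sets in (X, τ) are complements of opens:
  closed(X, τ) = {∅, {x63}, {x65}, {x63, x65}, {x62, x63, x64, x65}}.
int(A) = ⋃ {U ∈ τ : U ⊆ A}. Opens contained in A: ∅, {x62, x64}, {x62, x64, x65}.
Taking the union of these: int(A) = {x62, x64, x65}.
cl(A) = ⋂ {C closed : A ⊆ C}. Closed sets containing A: {x62, x63, x64, x65}.
Intersecting these: cl(A) = {x62, x63, x64, x65}.
∂A = cl(A) ∖ int(A) = {x62, x63, x64, x65} ∖ {x62, x64, x65} = {x63}.


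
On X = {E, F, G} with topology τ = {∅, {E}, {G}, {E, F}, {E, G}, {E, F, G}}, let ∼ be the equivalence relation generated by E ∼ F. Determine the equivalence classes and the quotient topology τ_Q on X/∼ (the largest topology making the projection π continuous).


X/∼ = {[E=F], [G]}; |τ_Q| = 4.

Equivalence classes: [E=F], [G].
Quotient map π: X → X/∼ sends E ↦ [E=F], F ↦ [E=F], G ↦ [G].
For each subset V ⊆ X/∼, compute π^{-1}(V) ⊆ X and check whether π^{-1}(V) ∈ τ. V is open in τ_Q iff π^{-1}(V) ∈ τ.
  V = {}: π^{-1}(V) = ∅ ∈ τ ✓.
  V = {[E=F]}: π^{-1}(V) = {E, F} ∈ τ ✓.
  V = {[G]}: π^{-1}(V) = {G} ∈ τ ✓.
  V = {[E=F], [G]}: π^{-1}(V) = {E, F, G} ∈ τ ✓.
Open sets in the quotient: τ_Q = {{}, {[E=F]}, {[G]}, {[E=F], [G]}} (4 elements).


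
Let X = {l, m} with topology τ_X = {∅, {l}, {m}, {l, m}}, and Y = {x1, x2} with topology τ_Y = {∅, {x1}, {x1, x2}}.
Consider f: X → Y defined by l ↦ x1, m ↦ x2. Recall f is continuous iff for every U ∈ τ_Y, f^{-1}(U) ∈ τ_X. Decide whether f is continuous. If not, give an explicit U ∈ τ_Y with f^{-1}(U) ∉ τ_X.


f IS continuous.

Compute f^{-1}(U) for each U ∈ τ_Y:
  U = ∅: f^{-1}(U) = ∅ ∈ τ_X ✓.
  U = {x1}: f^{-1}(U) = {l} ∈ τ_X ✓.
  U = {x1, x2}: f^{-1}(U) = {l, m} ∈ τ_X ✓.
Every preimage lies in τ_X, so f IS continuous.


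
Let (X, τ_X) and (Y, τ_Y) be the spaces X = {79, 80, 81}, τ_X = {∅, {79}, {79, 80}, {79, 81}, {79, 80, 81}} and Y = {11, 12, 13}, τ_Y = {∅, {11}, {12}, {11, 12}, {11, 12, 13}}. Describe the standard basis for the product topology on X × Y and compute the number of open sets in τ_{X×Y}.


Basis B = {∅ × ∅, {79} × {11}, {79} × {12}, {79} × {11, 12}, {79, 80} × {11}, {79, 81} × {11}, {79, 80} × {12}, {79, 81} × {12}, {79} × {11, 12, 13}, {79, 80, 81} × {11}, {79, 80, 81} × {12}, {79, 80} × {11, 12}, {79, 81} × {11, 12}, {79, 80} × {11, 12, 13}, {79, 81} × {11, 12, 13}, {79, 80, 81} × {11, 12}, {79, 80, 81} × {11, 12, 13}}; |τ_{X×Y}| = 50.

Enumerate products U × V with U ∈ τ_X, V ∈ τ_Y (deduplicated):
  ∅ × ∅ = {} (∅)
  {79} × {11} = {(79,11)}
  {79} × {12} = {(79,12)}
  {79} × {11, 12} = {(79,11), (79,12)}
  {79, 80} × {11} = {(79,11), (80,11)}
  {79, 81} × {11} = {(79,11), (81,11)}
  {79, 80} × {12} = {(79,12), (80,12)}
  {79, 81} × {12} = {(79,12), (81,12)}
  {79} × {11, 12, 13} = {(79,11), (79,12), (79,13)}
  {79, 80, 81} × {11} = {(79,11), (80,11), (81,11)}
  {79, 80, 81} × {12} = {(79,12), (80,12), (81,12)}
  {79, 80} × {11, 12} = {(79,11), (79,12), (80,11), (80,12)}
  {79, 81} × {11, 12} = {(79,11), (79,12), (81,11), (81,12)}
  {79, 80} × {11, 12, 13} = {(79,11), (79,12), (79,13), (80,11), (80,12), (80,13)}
  {79, 81} × {11, 12, 13} = {(79,11), (79,12), (79,13), (81,11), (81,12), (81,13)}
  {79, 80, 81} × {11, 12} = {(79,11), (79,12), (80,11), (80,12), (81,11), (81,12)}
  {79, 80, 81} × {11, 12, 13} = {(79,11), (79,12), (79,13), (80,11), (80,12), (80,13), (81,11), (81,12), (81,13)}
These 17 distinct sets form the basis B.
Close under arbitrary unions to get τ_{X×Y}; counting gives |τ_{X×Y}| = 50.


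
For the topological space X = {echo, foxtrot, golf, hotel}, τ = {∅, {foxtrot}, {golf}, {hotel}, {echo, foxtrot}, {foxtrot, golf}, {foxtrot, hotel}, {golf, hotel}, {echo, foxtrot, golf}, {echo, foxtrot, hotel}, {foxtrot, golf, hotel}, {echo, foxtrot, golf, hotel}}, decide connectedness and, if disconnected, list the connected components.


(X, τ) is disconnected; components = [{golf}, {hotel}, {echo, foxtrot}].

Find clopen sets (U ∈ τ with X ∖ U ∈ τ):
  U = ∅, X ∖ U = {echo, foxtrot, golf, hotel} — both open, so U is clopen.
  U = {golf}, X ∖ U = {echo, foxtrot, hotel} — both open, so U is clopen.
  U = {hotel}, X ∖ U = {echo, foxtrot, golf} — both open, so U is clopen.
  U = {echo, foxtrot}, X ∖ U = {golf, hotel} — both open, so U is clopen.
  U = {golf, hotel}, X ∖ U = {echo, foxtrot} — both open, so U is clopen.
  U = {echo, foxtrot, golf}, X ∖ U = {hotel} — both open, so U is clopen.
  U = {echo, foxtrot, hotel}, X ∖ U = {golf} — both open, so U is clopen.
  U = {echo, foxtrot, golf, hotel}, X ∖ U = ∅ — both open, so U is clopen.
Nontrivial clopen(s) exist: e.g. {golf}. So (X, τ) is disconnected.
Compute connected components by grouping points that agree on all clopens:
  component: {golf}
  component: {hotel}
  component: {echo, foxtrot}


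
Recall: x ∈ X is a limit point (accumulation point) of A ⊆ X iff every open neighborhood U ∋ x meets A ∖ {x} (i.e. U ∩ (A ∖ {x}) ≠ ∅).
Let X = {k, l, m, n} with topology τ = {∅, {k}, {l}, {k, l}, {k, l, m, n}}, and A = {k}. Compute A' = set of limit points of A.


A' = {m, n}

For each x ∈ X, list the open sets U ∈ τ with x ∈ U, then check whether U ∩ (A ∖ {x}) ≠ ∅ for every such U.
  x = k: open {k} ∋ x has {k} ∩ (A ∖ {k}) = ∅, so x is NOT a limit point.
  x = l: open {l} ∋ x has {l} ∩ (A ∖ {l}) = ∅, so x is NOT a limit point.
  x = m: opens ∋ x are {k, l, m, n}; each meets A ∖ {m}, so x IS a limit point.
  x = n: opens ∋ x are {k, l, m, n}; each meets A ∖ {n}, so x IS a limit point.
Collecting: A' = {m, n}.


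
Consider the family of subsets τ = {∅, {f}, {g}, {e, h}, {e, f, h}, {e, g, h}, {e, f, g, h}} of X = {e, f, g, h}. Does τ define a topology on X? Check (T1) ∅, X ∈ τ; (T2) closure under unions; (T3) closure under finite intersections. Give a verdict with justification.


τ is NOT a topology on X.

Axiom (T1): ∅ ∈ τ? Yes; X ∈ τ? Yes.
Axiom (T2/T3): check pairwise unions and intersections of members of τ.
Counterexample for (T2): {f} ∪ {g} = {f, g} ∉ τ. Therefore τ is NOT a topology.


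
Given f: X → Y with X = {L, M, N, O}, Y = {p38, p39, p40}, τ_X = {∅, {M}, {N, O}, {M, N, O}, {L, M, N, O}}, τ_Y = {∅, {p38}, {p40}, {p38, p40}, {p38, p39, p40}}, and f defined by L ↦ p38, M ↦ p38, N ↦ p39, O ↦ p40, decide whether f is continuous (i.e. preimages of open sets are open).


f is NOT continuous.

Compute f^{-1}(U) for each U ∈ τ_Y:
  U = ∅: f^{-1}(U) = ∅ ∈ τ_X ✓.
  U = {p38}: f^{-1}(U) = {L, M} ∉ τ_X ✗.
  U = {p40}: f^{-1}(U) = {O} ∉ τ_X ✗.
  U = {p38, p40}: f^{-1}(U) = {L, M, O} ∉ τ_X ✗.
  U = {p38, p39, p40}: f^{-1}(U) = {L, M, N, O} ∈ τ_X ✓.
Found U = {p38} with f^{-1}(U) = {L, M} not in τ_X. Therefore f is NOT continuous.


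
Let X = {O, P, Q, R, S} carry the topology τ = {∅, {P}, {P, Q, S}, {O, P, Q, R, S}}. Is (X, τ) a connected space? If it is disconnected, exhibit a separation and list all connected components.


(X, τ) is connected.

Find clopen sets (U ∈ τ with X ∖ U ∈ τ):
  U = ∅, X ∖ U = {O, P, Q, R, S} — both open, so U is clopen.
  U = {O, P, Q, R, S}, X ∖ U = ∅ — both open, so U is clopen.
Only trivial clopens (∅ and X) exist, so (X, τ) is connected.
Compute connected components by grouping points that agree on all clopens:
  component: {O, P, Q, R, S}


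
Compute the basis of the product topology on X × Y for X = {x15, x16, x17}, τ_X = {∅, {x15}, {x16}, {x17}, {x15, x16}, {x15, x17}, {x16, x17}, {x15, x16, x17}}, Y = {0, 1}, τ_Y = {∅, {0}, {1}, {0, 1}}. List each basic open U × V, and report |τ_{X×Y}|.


Basis B = {∅ × ∅, {x15} × {0}, {x15} × {1}, {x16} × {0}, {x16} × {1}, {x17} × {0}, {x17} × {1}, {x15} × {0, 1}, {x15, x16} × {0}, {x15, x17} × {0}, {x15, x16} × {1}, {x15, x17} × {1}, {x16} × {0, 1}, {x16, x17} × {0}, {x16, x17} × {1}, {x17} × {0, 1}, {x15, x16, x17} × {0}, {x15, x16, x17} × {1}, {x15, x16} × {0, 1}, {x15, x17} × {0, 1}, {x16, x17} × {0, 1}, {x15, x16, x17} × {0, 1}}; |τ_{X×Y}| = 64.

Enumerate products U × V with U ∈ τ_X, V ∈ τ_Y (deduplicated):
  ∅ × ∅ = {} (∅)
  {x15} × {0} = {(x15,0)}
  {x15} × {1} = {(x15,1)}
  {x16} × {0} = {(x16,0)}
  {x16} × {1} = {(x16,1)}
  {x17} × {0} = {(x17,0)}
  {x17} × {1} = {(x17,1)}
  {x15} × {0, 1} = {(x15,0), (x15,1)}
  {x15, x16} × {0} = {(x15,0), (x16,0)}
  {x15, x17} × {0} = {(x15,0), (x17,0)}
  {x15, x16} × {1} = {(x15,1), (x16,1)}
  {x15, x17} × {1} = {(x15,1), (x17,1)}
  {x16} × {0, 1} = {(x16,0), (x16,1)}
  {x16, x17} × {0} = {(x16,0), (x17,0)}
  {x16, x17} × {1} = {(x16,1), (x17,1)}
  {x17} × {0, 1} = {(x17,0), (x17,1)}
  {x15, x16, x17} × {0} = {(x15,0), (x16,0), (x17,0)}
  {x15, x16, x17} × {1} = {(x15,1), (x16,1), (x17,1)}
  {x15, x16} × {0, 1} = {(x15,0), (x15,1), (x16,0), (x16,1)}
  {x15, x17} × {0, 1} = {(x15,0), (x15,1), (x17,0), (x17,1)}
  {x16, x17} × {0, 1} = {(x16,0), (x16,1), (x17,0), (x17,1)}
  {x15, x16, x17} × {0, 1} = {(x15,0), (x15,1), (x16,0), (x16,1), (x17,0), (x17,1)}
These 22 distinct sets form the basis B.
Close under arbitrary unions to get τ_{X×Y}; counting gives |τ_{X×Y}| = 64.


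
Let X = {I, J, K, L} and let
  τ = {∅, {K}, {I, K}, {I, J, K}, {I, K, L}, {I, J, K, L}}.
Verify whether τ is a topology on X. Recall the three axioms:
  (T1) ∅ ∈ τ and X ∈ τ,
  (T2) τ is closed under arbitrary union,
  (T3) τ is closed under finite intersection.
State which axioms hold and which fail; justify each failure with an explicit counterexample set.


τ IS a topology on X.

Axiom (T1): ∅ ∈ τ? Yes; X ∈ τ? Yes.
Axiom (T2/T3): check pairwise unions and intersections of members of τ.
All pairwise intersections and unions checked — each lies in τ. Therefore τ satisfies (T1), (T2), (T3): it IS a topology on X.


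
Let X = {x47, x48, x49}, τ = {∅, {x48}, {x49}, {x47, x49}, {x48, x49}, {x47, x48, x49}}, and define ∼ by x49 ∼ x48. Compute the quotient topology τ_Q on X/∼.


X/∼ = {[x47], [x48=x49]}; |τ_Q| = 3.

Equivalence classes: [x47], [x48=x49].
Quotient map π: X → X/∼ sends x47 ↦ [x47], x48 ↦ [x48=x49], x49 ↦ [x48=x49].
For each subset V ⊆ X/∼, compute π^{-1}(V) ⊆ X and check whether π^{-1}(V) ∈ τ. V is open in τ_Q iff π^{-1}(V) ∈ τ.
  V = {}: π^{-1}(V) = ∅ ∈ τ ✓.
  V = {[x47]}: π^{-1}(V) = {x47} ∉ τ ✗.
  V = {[x48=x49]}: π^{-1}(V) = {x48, x49} ∈ τ ✓.
  V = {[x47], [x48=x49]}: π^{-1}(V) = {x47, x48, x49} ∈ τ ✓.
Open sets in the quotient: τ_Q = {{}, {[x48=x49]}, {[x47], [x48=x49]}} (3 elements).


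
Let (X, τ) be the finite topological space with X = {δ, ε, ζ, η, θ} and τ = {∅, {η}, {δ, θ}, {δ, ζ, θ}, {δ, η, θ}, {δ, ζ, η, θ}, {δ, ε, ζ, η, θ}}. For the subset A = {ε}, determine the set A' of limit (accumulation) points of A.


A' = ∅

For each x ∈ X, list the open sets U ∈ τ with x ∈ U, then check whether U ∩ (A ∖ {x}) ≠ ∅ for every such U.
  x = δ: open {δ, θ} ∋ x has {δ, θ} ∩ (A ∖ {δ}) = ∅, so x is NOT a limit point.
  x = ε: open {δ, ε, ζ, η, θ} ∋ x has {δ, ε, ζ, η, θ} ∩ (A ∖ {ε}) = ∅, so x is NOT a limit point.
  x = ζ: open {δ, ζ, θ} ∋ x has {δ, ζ, θ} ∩ (A ∖ {ζ}) = ∅, so x is NOT a limit point.
  x = η: open {η} ∋ x has {η} ∩ (A ∖ {η}) = ∅, so x is NOT a limit point.
  x = θ: open {δ, θ} ∋ x has {δ, θ} ∩ (A ∖ {θ}) = ∅, so x is NOT a limit point.
Collecting: A' = ∅.


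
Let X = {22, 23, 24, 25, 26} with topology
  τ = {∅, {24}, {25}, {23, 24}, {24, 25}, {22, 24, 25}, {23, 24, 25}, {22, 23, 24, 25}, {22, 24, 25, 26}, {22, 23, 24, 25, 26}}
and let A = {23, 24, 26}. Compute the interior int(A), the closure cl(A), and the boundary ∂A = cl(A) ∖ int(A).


int(A) = {23, 24}, cl(A) = {22, 23, 24, 26}, ∂A = {22, 26}.

Closed sets in (X, τ) are complements of opens:
  closed(X, τ) = {∅, {23}, {26}, {22, 26}, {23, 26}, {22, 23, 26}, {22, 25, 26}, {22, 23, 24, 26}, {22, 23, 25, 26}, {22, 23, 24, 25, 26}}.
int(A) = ⋃ {U ∈ τ : U ⊆ A}. Opens contained in A: ∅, {24}, {23, 24}.
Taking the union of these: int(A) = {23, 24}.
cl(A) = ⋂ {C closed : A ⊆ C}. Closed sets containing A: {22, 23, 24, 26}, {22, 23, 24, 25, 26}.
Intersecting these: cl(A) = {22, 23, 24, 26}.
∂A = cl(A) ∖ int(A) = {22, 23, 24, 26} ∖ {23, 24} = {22, 26}.


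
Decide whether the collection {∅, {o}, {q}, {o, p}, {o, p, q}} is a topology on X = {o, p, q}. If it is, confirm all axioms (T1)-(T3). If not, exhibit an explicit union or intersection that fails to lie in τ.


τ is NOT a topology on X.

Axiom (T1): ∅ ∈ τ? Yes; X ∈ τ? Yes.
Axiom (T2/T3): check pairwise unions and intersections of members of τ.
Counterexample for (T2): {o} ∪ {q} = {o, q} ∉ τ. Therefore τ is NOT a topology.


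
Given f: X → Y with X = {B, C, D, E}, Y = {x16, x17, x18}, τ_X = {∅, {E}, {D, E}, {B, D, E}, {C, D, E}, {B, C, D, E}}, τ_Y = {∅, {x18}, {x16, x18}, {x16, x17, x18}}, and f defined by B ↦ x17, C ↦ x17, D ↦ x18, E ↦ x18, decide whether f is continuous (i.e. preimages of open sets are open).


f IS continuous.

Compute f^{-1}(U) for each U ∈ τ_Y:
  U = ∅: f^{-1}(U) = ∅ ∈ τ_X ✓.
  U = {x18}: f^{-1}(U) = {D, E} ∈ τ_X ✓.
  U = {x16, x18}: f^{-1}(U) = {D, E} ∈ τ_X ✓.
  U = {x16, x17, x18}: f^{-1}(U) = {B, C, D, E} ∈ τ_X ✓.
Every preimage lies in τ_X, so f IS continuous.


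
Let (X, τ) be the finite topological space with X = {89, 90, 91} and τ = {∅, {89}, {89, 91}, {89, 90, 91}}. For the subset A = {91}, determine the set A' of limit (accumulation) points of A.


A' = {90}

For each x ∈ X, list the open sets U ∈ τ with x ∈ U, then check whether U ∩ (A ∖ {x}) ≠ ∅ for every such U.
  x = 89: open {89} ∋ x has {89} ∩ (A ∖ {89}) = ∅, so x is NOT a limit point.
  x = 90: opens ∋ x are {89, 90, 91}; each meets A ∖ {90}, so x IS a limit point.
  x = 91: open {89, 91} ∋ x has {89, 91} ∩ (A ∖ {91}) = ∅, so x is NOT a limit point.
Collecting: A' = {90}.


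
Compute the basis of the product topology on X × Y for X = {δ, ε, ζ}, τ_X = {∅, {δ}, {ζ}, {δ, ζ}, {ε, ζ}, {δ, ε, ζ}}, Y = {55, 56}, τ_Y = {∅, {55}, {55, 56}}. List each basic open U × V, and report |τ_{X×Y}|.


Basis B = {∅ × ∅, {δ} × {55}, {ζ} × {55}, {δ} × {55, 56}, {δ, ζ} × {55}, {ε, ζ} × {55}, {ζ} × {55, 56}, {δ, ε, ζ} × {55}, {δ, ζ} × {55, 56}, {ε, ζ} × {55, 56}, {δ, ε, ζ} × {55, 56}}; |τ_{X×Y}| = 18.

Enumerate products U × V with U ∈ τ_X, V ∈ τ_Y (deduplicated):
  ∅ × ∅ = {} (∅)
  {δ} × {55} = {(δ,55)}
  {ζ} × {55} = {(ζ,55)}
  {δ} × {55, 56} = {(δ,55), (δ,56)}
  {δ, ζ} × {55} = {(δ,55), (ζ,55)}
  {ε, ζ} × {55} = {(ε,55), (ζ,55)}
  {ζ} × {55, 56} = {(ζ,55), (ζ,56)}
  {δ, ε, ζ} × {55} = {(δ,55), (ε,55), (ζ,55)}
  {δ, ζ} × {55, 56} = {(δ,55), (δ,56), (ζ,55), (ζ,56)}
  {ε, ζ} × {55, 56} = {(ε,55), (ε,56), (ζ,55), (ζ,56)}
  {δ, ε, ζ} × {55, 56} = {(δ,55), (δ,56), (ε,55), (ε,56), (ζ,55), (ζ,56)}
These 11 distinct sets form the basis B.
Close under arbitrary unions to get τ_{X×Y}; counting gives |τ_{X×Y}| = 18.


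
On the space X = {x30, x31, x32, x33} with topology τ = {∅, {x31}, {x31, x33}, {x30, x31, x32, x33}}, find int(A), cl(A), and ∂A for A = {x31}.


int(A) = {x31}, cl(A) = {x30, x31, x32, x33}, ∂A = {x30, x32, x33}.

Closed sets in (X, τ) are complements of opens:
  closed(X, τ) = {∅, {x30, x32}, {x30, x32, x33}, {x30, x31, x32, x33}}.
int(A) = ⋃ {U ∈ τ : U ⊆ A}. Opens contained in A: ∅, {x31}.
Taking the union of these: int(A) = {x31}.
cl(A) = ⋂ {C closed : A ⊆ C}. Closed sets containing A: {x30, x31, x32, x33}.
Intersecting these: cl(A) = {x30, x31, x32, x33}.
∂A = cl(A) ∖ int(A) = {x30, x31, x32, x33} ∖ {x31} = {x30, x32, x33}.


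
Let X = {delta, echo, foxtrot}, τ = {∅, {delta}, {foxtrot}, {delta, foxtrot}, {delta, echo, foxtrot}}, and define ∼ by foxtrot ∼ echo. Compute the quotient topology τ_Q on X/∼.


X/∼ = {[delta], [echo=foxtrot]}; |τ_Q| = 3.

Equivalence classes: [delta], [echo=foxtrot].
Quotient map π: X → X/∼ sends delta ↦ [delta], echo ↦ [echo=foxtrot], foxtrot ↦ [echo=foxtrot].
For each subset V ⊆ X/∼, compute π^{-1}(V) ⊆ X and check whether π^{-1}(V) ∈ τ. V is open in τ_Q iff π^{-1}(V) ∈ τ.
  V = {}: π^{-1}(V) = ∅ ∈ τ ✓.
  V = {[delta]}: π^{-1}(V) = {delta} ∈ τ ✓.
  V = {[echo=foxtrot]}: π^{-1}(V) = {echo, foxtrot} ∉ τ ✗.
  V = {[delta], [echo=foxtrot]}: π^{-1}(V) = {delta, echo, foxtrot} ∈ τ ✓.
Open sets in the quotient: τ_Q = {{}, {[delta]}, {[delta], [echo=foxtrot]}} (3 elements).


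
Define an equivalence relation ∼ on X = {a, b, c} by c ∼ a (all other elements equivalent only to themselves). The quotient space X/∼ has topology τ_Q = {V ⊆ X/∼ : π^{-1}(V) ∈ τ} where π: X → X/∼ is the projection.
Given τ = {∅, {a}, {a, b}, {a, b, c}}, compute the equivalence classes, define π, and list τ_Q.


X/∼ = {[a=c], [b]}; |τ_Q| = 2.

Equivalence classes: [a=c], [b].
Quotient map π: X → X/∼ sends a ↦ [a=c], b ↦ [b], c ↦ [a=c].
For each subset V ⊆ X/∼, compute π^{-1}(V) ⊆ X and check whether π^{-1}(V) ∈ τ. V is open in τ_Q iff π^{-1}(V) ∈ τ.
  V = {}: π^{-1}(V) = ∅ ∈ τ ✓.
  V = {[a=c]}: π^{-1}(V) = {a, c} ∉ τ ✗.
  V = {[b]}: π^{-1}(V) = {b} ∉ τ ✗.
  V = {[a=c], [b]}: π^{-1}(V) = {a, b, c} ∈ τ ✓.
Open sets in the quotient: τ_Q = {{}, {[a=c], [b]}} (2 elements).


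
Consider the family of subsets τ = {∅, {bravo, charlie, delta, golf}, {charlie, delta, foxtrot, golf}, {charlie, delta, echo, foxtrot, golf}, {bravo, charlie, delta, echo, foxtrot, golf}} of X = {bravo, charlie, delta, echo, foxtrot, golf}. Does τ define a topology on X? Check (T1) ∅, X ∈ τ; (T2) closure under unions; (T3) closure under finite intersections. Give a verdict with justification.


τ is NOT a topology on X.

Axiom (T1): ∅ ∈ τ? Yes; X ∈ τ? Yes.
Axiom (T2/T3): check pairwise unions and intersections of members of τ.
Counterexample for (T3): {bravo, charlie, delta, golf} ∩ {charlie, delta, foxtrot, golf} = {charlie, delta, golf} ∉ τ. Therefore τ is NOT a topology.


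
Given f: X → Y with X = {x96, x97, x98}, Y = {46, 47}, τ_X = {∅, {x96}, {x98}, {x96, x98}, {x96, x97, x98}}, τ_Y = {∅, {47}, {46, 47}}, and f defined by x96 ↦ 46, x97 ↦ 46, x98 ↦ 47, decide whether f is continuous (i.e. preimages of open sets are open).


f IS continuous.

Compute f^{-1}(U) for each U ∈ τ_Y:
  U = ∅: f^{-1}(U) = ∅ ∈ τ_X ✓.
  U = {47}: f^{-1}(U) = {x98} ∈ τ_X ✓.
  U = {46, 47}: f^{-1}(U) = {x96, x97, x98} ∈ τ_X ✓.
Every preimage lies in τ_X, so f IS continuous.


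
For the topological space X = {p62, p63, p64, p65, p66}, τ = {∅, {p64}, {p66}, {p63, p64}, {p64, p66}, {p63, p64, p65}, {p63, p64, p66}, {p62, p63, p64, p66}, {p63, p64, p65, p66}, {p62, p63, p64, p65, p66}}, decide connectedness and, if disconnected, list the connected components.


(X, τ) is connected.

Find clopen sets (U ∈ τ with X ∖ U ∈ τ):
  U = ∅, X ∖ U = {p62, p63, p64, p65, p66} — both open, so U is clopen.
  U = {p62, p63, p64, p65, p66}, X ∖ U = ∅ — both open, so U is clopen.
Only trivial clopens (∅ and X) exist, so (X, τ) is connected.
Compute connected components by grouping points that agree on all clopens:
  component: {p62, p63, p64, p65, p66}


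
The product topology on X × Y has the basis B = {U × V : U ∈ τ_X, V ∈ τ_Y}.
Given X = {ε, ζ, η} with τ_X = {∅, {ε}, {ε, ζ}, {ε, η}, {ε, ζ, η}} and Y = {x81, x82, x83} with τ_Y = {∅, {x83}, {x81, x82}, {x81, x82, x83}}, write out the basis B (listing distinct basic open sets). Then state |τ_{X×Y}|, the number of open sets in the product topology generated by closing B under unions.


Basis B = {∅ × ∅, {ε} × {x83}, {ε} × {x81, x82}, {ε, ζ} × {x83}, {ε, η} × {x83}, {ε} × {x81, x82, x83}, {ε, ζ, η} × {x83}, {ε, ζ} × {x81, x82}, {ε, η} × {x81, x82}, {ε, ζ} × {x81, x82, x83}, {ε, η} × {x81, x82, x83}, {ε, ζ, η} × {x81, x82}, {ε, ζ, η} × {x81, x82, x83}}; |τ_{X×Y}| = 25.

Enumerate products U × V with U ∈ τ_X, V ∈ τ_Y (deduplicated):
  ∅ × ∅ = {} (∅)
  {ε} × {x83} = {(ε,x83)}
  {ε} × {x81, x82} = {(ε,x81), (ε,x82)}
  {ε, ζ} × {x83} = {(ε,x83), (ζ,x83)}
  {ε, η} × {x83} = {(ε,x83), (η,x83)}
  {ε} × {x81, x82, x83} = {(ε,x81), (ε,x82), (ε,x83)}
  {ε, ζ, η} × {x83} = {(ε,x83), (ζ,x83), (η,x83)}
  {ε, ζ} × {x81, x82} = {(ε,x81), (ε,x82), (ζ,x81), (ζ,x82)}
  {ε, η} × {x81, x82} = {(ε,x81), (ε,x82), (η,x81), (η,x82)}
  {ε, ζ} × {x81, x82, x83} = {(ε,x81), (ε,x82), (ε,x83), (ζ,x81), (ζ,x82), (ζ,x83)}
  {ε, η} × {x81, x82, x83} = {(ε,x81), (ε,x82), (ε,x83), (η,x81), (η,x82), (η,x83)}
  {ε, ζ, η} × {x81, x82} = {(ε,x81), (ε,x82), (ζ,x81), (ζ,x82), (η,x81), (η,x82)}
  {ε, ζ, η} × {x81, x82, x83} = {(ε,x81), (ε,x82), (ε,x83), (ζ,x81), (ζ,x82), (ζ,x83), (η,x81), (η,x82), (η,x83)}
These 13 distinct sets form the basis B.
Close under arbitrary unions to get τ_{X×Y}; counting gives |τ_{X×Y}| = 25.
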